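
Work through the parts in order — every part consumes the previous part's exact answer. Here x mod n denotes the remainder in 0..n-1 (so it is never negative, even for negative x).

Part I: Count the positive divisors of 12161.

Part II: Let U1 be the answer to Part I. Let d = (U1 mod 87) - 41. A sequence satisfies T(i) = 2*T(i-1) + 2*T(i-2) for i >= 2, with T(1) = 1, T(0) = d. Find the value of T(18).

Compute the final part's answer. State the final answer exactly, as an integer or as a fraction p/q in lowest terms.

Part I: 12161 is prime, so its only divisors are 1 and 12161; count = 2; answer 2
Part II: U1 = 2; d = -39; T(2) = 2*(1) + 2*(-39) = -76; iterating: T(2)=-76, T(3)=-150, T(4)=-452, T(5)=-1204, T(6)=-3312, T(7)=-9032, T(8)=-24688, T(9)=-67440, T(10)=-184256, T(11)=-503392, T(12)=-1375296, T(13)=-3757376, T(14)=-10265344, T(15)=-28045440, T(16)=-76621568, T(17)=-209334016, T(18)=-571911168; answer -571911168

-571911168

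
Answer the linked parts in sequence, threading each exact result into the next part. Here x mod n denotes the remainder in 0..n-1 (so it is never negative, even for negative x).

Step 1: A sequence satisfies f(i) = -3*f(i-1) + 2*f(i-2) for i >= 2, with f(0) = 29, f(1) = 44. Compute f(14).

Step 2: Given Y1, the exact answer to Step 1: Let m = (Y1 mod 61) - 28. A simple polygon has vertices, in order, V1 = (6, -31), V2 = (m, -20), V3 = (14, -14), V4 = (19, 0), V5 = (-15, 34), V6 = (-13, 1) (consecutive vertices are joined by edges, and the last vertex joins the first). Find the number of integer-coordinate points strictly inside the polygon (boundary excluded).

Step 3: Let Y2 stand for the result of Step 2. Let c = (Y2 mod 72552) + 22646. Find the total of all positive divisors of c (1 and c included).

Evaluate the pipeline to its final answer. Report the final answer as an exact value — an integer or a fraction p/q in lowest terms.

41468

Step 1: f(2) = -3*(44) + 2*(29) = -74; iterating: f(2)=-74, f(3)=310, f(4)=-1078, f(5)=3854, f(6)=-13718, f(7)=48862, f(8)=-174022, f(9)=619790, f(10)=-2207414, f(11)=7861822, f(12)=-28000294, f(13)=99724526, f(14)=-355174166; answer -355174166
Step 2: Y1 = -355174166; m = 14; cross terms: (6*-20 - 14*-31)=314, (14*-14 - 14*-20)=84, (14*0 - 19*-14)=266, (19*34 - -15*0)=646, (-15*1 - -13*34)=427, (-13*-31 - 6*1)=397; twice the area = |2134| = 2134; area = 1067; boundary points = 1 + 6 + 1 + 34 + 1 + 1 = 44; strictly interior points = area - boundary/2 + 1 = 1046; answer 1046
Step 3: Y2 = 1046; c = 23692; 23692 = 2^2 * 5923; sigma = (1 + 2 + 4) * (1 + 5923) = 7 * 5924 = 41468; answer 41468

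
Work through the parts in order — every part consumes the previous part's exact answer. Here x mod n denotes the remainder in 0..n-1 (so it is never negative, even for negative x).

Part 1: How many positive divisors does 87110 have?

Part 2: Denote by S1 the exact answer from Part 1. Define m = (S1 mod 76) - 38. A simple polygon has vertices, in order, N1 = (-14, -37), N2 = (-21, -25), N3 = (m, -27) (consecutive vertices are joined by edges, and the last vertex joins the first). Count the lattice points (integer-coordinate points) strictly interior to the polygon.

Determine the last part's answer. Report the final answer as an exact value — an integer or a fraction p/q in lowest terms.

12

Part 1: 87110 = 2 * 5 * 31 * 281; number of divisors = (1+1) * (1+1) * (1+1) * (1+1) = 16; answer 16
Part 2: S1 = 16; m = -22; cross terms: (-14*-25 - -21*-37)=-427, (-21*-27 - -22*-25)=17, (-22*-37 - -14*-27)=436; twice the area = |26| = 26; area = 13; boundary points = 1 + 1 + 2 = 4; strictly interior points = area - boundary/2 + 1 = 12; answer 12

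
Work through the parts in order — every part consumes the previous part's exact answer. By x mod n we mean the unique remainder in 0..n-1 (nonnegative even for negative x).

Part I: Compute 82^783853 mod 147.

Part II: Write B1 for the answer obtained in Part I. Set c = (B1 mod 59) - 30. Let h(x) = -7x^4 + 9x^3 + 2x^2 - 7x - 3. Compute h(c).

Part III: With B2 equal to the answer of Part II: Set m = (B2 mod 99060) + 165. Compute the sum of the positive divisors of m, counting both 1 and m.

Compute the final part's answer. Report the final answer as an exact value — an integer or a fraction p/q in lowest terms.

Part I: squarings mod 147: 82^1=82, 82^2=109, 82^4=121, 82^8=88, 82^16=100, 82^32=4, 82^64=16, 82^128=109, 82^256=121, 82^512=88, 82^1024=100, 82^2048=4, 82^4096=16, 82^8192=109, 82^16384=121, 82^32768=88, 82^65536=100, 82^131072=4, 82^262144=16, 82^524288=109; 82^783853 = 82^1 * 82^4 * 82^8 * 82^32 * 82^64 * 82^128 * 82^256 * 82^1024 * 82^4096 * 82^8192 * 82^16384 * 82^32768 * 82^65536 * 82^131072 * 82^524288 = 19 (mod 147); answer 19
Part II: B1 = 19; c = -11; -7*(-11)^4 + 9*(-11)^3 + 2*(-11)^2 - 7*(-11)^1 - 3 = (-102487) + (-11979) + (242) + (77) + (-3) = -114150; answer -114150
Part III: B2 = -114150; m = 84135; 84135 = 3 * 5 * 71 * 79; sigma = (1 + 3) * (1 + 5) * (1 + 71) * (1 + 79) = 4 * 6 * 72 * 80 = 138240; answer 138240

138240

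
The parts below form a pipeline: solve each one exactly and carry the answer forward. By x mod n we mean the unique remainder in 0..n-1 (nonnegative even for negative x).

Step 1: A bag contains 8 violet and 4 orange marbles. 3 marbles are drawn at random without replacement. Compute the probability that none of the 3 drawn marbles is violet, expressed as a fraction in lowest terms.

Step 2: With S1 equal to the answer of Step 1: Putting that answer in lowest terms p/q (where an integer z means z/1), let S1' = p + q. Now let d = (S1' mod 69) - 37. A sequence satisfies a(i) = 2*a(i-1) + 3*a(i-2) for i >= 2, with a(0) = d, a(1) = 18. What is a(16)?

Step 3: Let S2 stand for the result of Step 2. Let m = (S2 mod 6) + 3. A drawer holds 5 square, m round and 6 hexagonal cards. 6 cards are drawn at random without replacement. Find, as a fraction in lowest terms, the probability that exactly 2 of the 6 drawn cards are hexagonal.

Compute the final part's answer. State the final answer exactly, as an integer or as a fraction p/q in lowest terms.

2475/6188

Step 1: total draws C(12,3) = 220; favorable C(4,3) = 4; P = 1/55; answer 1/55
Step 2: S1 = 1/55; threaded value p + q = 56; d = 19; a(2) = 2*(18) + 3*(19) = 93; iterating: a(2)=93, a(3)=240, a(4)=759, a(5)=2238, a(6)=6753, a(7)=20220, a(8)=60699, a(9)=182058, a(10)=546213, a(11)=1638600, a(12)=4915839, a(13)=14747478, a(14)=44242473, a(15)=132727380, a(16)=398182179; answer 398182179
Step 3: S2 = 398182179; m = 6; total draws C(17,6) = 12376; favorable C(6,2)*C(11,4) = 4950; P = 2475/6188; answer 2475/6188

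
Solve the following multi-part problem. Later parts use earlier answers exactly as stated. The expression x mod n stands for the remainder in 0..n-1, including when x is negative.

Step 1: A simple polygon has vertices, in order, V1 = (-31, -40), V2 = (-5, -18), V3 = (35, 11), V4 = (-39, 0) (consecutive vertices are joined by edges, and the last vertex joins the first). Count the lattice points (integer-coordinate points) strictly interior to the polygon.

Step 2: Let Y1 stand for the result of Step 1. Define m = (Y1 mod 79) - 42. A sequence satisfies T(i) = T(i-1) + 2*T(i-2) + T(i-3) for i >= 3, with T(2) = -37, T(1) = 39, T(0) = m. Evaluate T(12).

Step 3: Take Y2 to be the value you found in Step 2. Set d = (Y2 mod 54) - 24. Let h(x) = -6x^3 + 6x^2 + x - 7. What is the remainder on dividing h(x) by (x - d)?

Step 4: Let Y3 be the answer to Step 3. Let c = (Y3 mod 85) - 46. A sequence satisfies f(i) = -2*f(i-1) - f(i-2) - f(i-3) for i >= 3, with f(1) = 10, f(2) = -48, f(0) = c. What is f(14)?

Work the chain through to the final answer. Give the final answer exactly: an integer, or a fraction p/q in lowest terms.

Step 1: cross terms: (-31*-18 - -5*-40)=358, (-5*11 - 35*-18)=575, (35*0 - -39*11)=429, (-39*-40 - -31*0)=1560; twice the area = |2922| = 2922; area = 1461; boundary points = 2 + 1 + 1 + 8 = 12; strictly interior points = area - boundary/2 + 1 = 1456; answer 1456
Step 2: Y1 = 1456; m = -8; T(3) = 1*(-37) + 2*(39) + 1*(-8) = 33; iterating: T(3)=33, T(4)=-2, T(5)=27, T(6)=56, T(7)=108, T(8)=247, T(9)=519, T(10)=1121, T(11)=2406, T(12)=5167; answer 5167
Step 3: Y2 = 5167; d = 13; remainder = value at the root: -6*(13)^3 + 6*(13)^2 + 1*(13)^1 - 7 = (-13182) + (1014) + (13) + (-7) = -12162; answer -12162
Step 4: Y3 = -12162; c = 32; f(3) = -2*(-48) - 1*(10) - 1*(32) = 54; iterating: f(3)=54, f(4)=-70, f(5)=134, f(6)=-252, f(7)=440, f(8)=-762, f(9)=1336, f(10)=-2350, f(11)=4126, f(12)=-7238, f(13)=12700, f(14)=-22288; answer -22288

-22288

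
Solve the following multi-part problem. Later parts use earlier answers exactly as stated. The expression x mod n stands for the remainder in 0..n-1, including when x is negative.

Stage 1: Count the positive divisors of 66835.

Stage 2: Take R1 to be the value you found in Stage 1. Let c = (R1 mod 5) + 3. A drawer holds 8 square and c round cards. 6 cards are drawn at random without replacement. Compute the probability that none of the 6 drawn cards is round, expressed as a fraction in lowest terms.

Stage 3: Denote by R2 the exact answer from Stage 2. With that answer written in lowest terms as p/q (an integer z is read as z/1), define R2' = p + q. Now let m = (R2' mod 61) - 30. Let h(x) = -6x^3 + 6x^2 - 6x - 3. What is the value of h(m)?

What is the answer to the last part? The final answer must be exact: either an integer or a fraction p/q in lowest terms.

-33159

Stage 1: 66835 = 5 * 13367; number of divisors = (1+1) * (1+1) = 4; answer 4
Stage 2: R1 = 4; c = 7; total draws C(15,6) = 5005; favorable C(8,6) = 28; P = 4/715; answer 4/715
Stage 3: R2 = 4/715; threaded value p + q = 719; m = 18; -6*(18)^3 + 6*(18)^2 - 6*(18)^1 - 3 = (-34992) + (1944) + (-108) + (-3) = -33159; answer -33159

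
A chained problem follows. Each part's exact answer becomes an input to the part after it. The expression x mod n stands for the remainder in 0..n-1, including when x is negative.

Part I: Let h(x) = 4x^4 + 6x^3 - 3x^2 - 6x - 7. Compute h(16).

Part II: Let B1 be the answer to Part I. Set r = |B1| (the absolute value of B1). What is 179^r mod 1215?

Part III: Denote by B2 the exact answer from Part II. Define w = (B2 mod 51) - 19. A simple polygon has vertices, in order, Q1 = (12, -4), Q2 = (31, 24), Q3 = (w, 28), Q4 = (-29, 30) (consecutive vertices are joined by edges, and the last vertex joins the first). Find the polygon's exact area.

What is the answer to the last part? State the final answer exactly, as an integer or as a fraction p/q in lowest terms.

Part I: 4*(16)^4 + 6*(16)^3 - 3*(16)^2 - 6*(16)^1 - 7 = (262144) + (24576) + (-768) + (-96) + (-7) = 285849; answer 285849
Part II: B1 = 285849; r = 285849; squarings mod 1215: 179^1=179, 179^2=451, 179^4=496, 179^8=586, 179^16=766, 179^32=1126, 179^64=631, 179^128=856, 179^256=91, 179^512=991, 179^1024=361, 179^2048=316, 179^4096=226, 179^8192=46, 179^16384=901, 179^32768=181, 179^65536=1171, 179^131072=721, 179^262144=1036; 179^285849 = 179^1 * 179^8 * 179^16 * 179^128 * 179^1024 * 179^2048 * 179^4096 * 179^16384 * 179^262144 = 1214 (mod 1215); answer 1214
Part III: B2 = 1214; w = 22; cross terms: (12*24 - 31*-4)=412, (31*28 - 22*24)=340, (22*30 - -29*28)=1472, (-29*-4 - 12*30)=-244; twice the area = |1980| = 1980; area = 990; answer 990

990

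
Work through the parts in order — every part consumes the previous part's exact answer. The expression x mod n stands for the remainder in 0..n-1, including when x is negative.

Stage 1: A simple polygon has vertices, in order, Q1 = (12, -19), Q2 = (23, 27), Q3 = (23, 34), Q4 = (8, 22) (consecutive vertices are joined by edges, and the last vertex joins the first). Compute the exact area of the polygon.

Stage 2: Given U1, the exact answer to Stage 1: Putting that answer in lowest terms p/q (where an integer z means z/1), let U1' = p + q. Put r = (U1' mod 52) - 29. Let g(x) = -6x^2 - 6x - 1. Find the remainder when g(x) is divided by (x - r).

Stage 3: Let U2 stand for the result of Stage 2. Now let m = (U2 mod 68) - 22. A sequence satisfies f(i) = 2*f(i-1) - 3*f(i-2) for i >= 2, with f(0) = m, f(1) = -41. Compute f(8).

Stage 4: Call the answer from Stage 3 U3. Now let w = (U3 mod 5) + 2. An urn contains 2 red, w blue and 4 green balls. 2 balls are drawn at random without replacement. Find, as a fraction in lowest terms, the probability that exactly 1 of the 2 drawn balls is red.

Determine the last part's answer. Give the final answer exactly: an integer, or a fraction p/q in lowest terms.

Stage 1: cross terms: (12*27 - 23*-19)=761, (23*34 - 23*27)=161, (23*22 - 8*34)=234, (8*-19 - 12*22)=-416; twice the area = |740| = 740; area = 370; answer 370
Stage 2: U1 = 370; threaded value p + q = 371; r = -22; remainder = value at the root: -6*(-22)^2 - 6*(-22)^1 - 1 = (-2904) + (132) + (-1) = -2773; answer -2773
Stage 3: U2 = -2773; m = -7; f(2) = 2*(-41) - 3*(-7) = -61; iterating: f(2)=-61, f(3)=1, f(4)=185, f(5)=367, f(6)=179, f(7)=-743, f(8)=-2023; answer -2023
Stage 4: U3 = -2023; w = 4; total draws C(10,2) = 45; favorable C(2,1)*C(8,1) = 16; P = 16/45; answer 16/45

16/45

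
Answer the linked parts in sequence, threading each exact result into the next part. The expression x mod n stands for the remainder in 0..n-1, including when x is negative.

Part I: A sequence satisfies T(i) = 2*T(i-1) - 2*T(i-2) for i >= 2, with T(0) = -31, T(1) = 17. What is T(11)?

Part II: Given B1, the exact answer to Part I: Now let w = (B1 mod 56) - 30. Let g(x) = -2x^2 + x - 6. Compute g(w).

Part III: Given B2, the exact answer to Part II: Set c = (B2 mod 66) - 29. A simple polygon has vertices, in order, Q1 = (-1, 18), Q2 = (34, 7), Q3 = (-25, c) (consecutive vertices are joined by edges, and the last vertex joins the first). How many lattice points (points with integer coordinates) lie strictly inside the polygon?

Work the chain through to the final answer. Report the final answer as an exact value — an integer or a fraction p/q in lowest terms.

95

Part I: T(2) = 2*(17) - 2*(-31) = 96; iterating: T(2)=96, T(3)=158, T(4)=124, T(5)=-68, T(6)=-384, T(7)=-632, T(8)=-496, T(9)=272, T(10)=1536, T(11)=2528; answer 2528
Part II: B1 = 2528; w = -22; -2*(-22)^2 + 1*(-22)^1 - 6 = (-968) + (-22) + (-6) = -996; answer -996
Part III: B2 = -996; c = 31; cross terms: (-1*7 - 34*18)=-619, (34*31 - -25*7)=1229, (-25*18 - -1*31)=-419; twice the area = |191| = 191; area = 191/2; boundary points = 1 + 1 + 1 = 3; strictly interior points = area - boundary/2 + 1 = 95; answer 95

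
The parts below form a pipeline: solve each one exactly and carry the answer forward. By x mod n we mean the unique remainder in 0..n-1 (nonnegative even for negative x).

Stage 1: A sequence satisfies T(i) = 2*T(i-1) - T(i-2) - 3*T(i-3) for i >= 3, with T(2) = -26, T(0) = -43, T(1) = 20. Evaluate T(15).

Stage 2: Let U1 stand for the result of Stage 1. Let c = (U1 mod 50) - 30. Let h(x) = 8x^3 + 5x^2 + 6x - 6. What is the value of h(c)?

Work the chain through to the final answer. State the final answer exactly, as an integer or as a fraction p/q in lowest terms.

-137390

Stage 1: T(3) = 2*(-26) - 1*(20) - 3*(-43) = 57; iterating: T(3)=57, T(4)=80, T(5)=181, T(6)=111, T(7)=-199, T(8)=-1052, T(9)=-2238, T(10)=-2827, T(11)=-260, T(12)=9021, T(13)=26783, T(14)=45325, T(15)=36804; answer 36804
Stage 2: U1 = 36804; c = -26; 8*(-26)^3 + 5*(-26)^2 + 6*(-26)^1 - 6 = (-140608) + (3380) + (-156) + (-6) = -137390; answer -137390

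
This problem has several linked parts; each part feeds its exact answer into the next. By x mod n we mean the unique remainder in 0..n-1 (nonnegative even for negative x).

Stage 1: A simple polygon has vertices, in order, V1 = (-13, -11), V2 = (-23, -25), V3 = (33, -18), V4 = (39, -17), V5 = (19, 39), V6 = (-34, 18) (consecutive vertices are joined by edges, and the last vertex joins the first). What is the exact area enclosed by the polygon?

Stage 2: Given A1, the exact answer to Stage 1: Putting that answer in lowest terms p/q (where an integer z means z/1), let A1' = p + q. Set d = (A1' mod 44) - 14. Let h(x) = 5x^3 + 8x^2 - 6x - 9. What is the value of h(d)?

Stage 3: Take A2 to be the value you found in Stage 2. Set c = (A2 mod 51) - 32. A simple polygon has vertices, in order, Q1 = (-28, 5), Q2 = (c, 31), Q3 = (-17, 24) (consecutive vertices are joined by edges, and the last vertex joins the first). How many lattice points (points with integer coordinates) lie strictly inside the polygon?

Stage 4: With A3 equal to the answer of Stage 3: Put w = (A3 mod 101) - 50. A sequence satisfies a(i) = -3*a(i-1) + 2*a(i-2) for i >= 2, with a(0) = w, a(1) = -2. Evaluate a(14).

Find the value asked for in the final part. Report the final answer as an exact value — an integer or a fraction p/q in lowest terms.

255916510

Stage 1: cross terms: (-13*-25 - -23*-11)=72, (-23*-18 - 33*-25)=1239, (33*-17 - 39*-18)=141, (39*39 - 19*-17)=1844, (19*18 - -34*39)=1668, (-34*-11 - -13*18)=608; twice the area = |5572| = 5572; area = 2786; answer 2786
Stage 2: A1 = 2786; threaded value p + q = 2787; d = 1; 5*(1)^3 + 8*(1)^2 - 6*(1)^1 - 9 = (5) + (8) + (-6) + (-9) = -2; answer -2
Stage 3: A2 = -2; c = 17; cross terms: (-28*31 - 17*5)=-953, (17*24 - -17*31)=935, (-17*5 - -28*24)=587; twice the area = |569| = 569; area = 569/2; boundary points = 1 + 1 + 1 = 3; strictly interior points = area - boundary/2 + 1 = 284; answer 284
Stage 4: A3 = 284; w = 32; a(2) = -3*(-2) + 2*(32) = 70; iterating: a(2)=70, a(3)=-214, a(4)=782, a(5)=-2774, a(6)=9886, a(7)=-35206, a(8)=125390, a(9)=-446582, a(10)=1590526, a(11)=-5664742, a(12)=20175278, a(13)=-71855318, a(14)=255916510; answer 255916510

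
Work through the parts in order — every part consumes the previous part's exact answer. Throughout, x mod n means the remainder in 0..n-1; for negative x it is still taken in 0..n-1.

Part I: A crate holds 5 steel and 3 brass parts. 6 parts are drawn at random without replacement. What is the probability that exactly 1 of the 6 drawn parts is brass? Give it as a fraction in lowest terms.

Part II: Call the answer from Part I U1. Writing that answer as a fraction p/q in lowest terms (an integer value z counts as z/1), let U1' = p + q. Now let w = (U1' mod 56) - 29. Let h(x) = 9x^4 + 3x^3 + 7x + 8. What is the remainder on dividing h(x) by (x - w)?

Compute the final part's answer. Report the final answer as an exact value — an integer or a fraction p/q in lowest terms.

Part I: total draws C(8,6) = 28; favorable C(3,1)*C(5,5) = 3; P = 3/28; answer 3/28
Part II: U1 = 3/28; threaded value p + q = 31; w = 2; remainder = value at the root: 9*(2)^4 + 3*(2)^3 + 7*(2)^1 + 8 = (144) + (24) + (14) + (8) = 190; answer 190

190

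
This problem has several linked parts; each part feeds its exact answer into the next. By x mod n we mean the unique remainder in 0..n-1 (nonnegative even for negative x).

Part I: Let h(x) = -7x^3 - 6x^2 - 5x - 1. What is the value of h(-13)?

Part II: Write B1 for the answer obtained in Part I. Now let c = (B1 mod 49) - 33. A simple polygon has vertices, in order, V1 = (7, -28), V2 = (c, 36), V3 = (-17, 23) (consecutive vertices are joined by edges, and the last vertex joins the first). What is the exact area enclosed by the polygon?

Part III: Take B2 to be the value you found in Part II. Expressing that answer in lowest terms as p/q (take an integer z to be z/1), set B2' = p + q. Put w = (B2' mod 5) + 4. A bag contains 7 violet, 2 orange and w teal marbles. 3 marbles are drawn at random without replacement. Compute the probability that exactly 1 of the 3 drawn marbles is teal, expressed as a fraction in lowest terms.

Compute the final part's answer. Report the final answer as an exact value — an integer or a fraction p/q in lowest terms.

45/91

Part I: -7*(-13)^3 - 6*(-13)^2 - 5*(-13)^1 - 1 = (15379) + (-1014) + (65) + (-1) = 14429; answer 14429
Part II: B1 = 14429; c = -10; cross terms: (7*36 - -10*-28)=-28, (-10*23 - -17*36)=382, (-17*-28 - 7*23)=315; twice the area = |669| = 669; area = 669/2; answer 669/2
Part III: B2 = 669/2; threaded value p + q = 671; w = 5; total draws C(14,3) = 364; favorable C(5,1)*C(9,2) = 180; P = 45/91; answer 45/91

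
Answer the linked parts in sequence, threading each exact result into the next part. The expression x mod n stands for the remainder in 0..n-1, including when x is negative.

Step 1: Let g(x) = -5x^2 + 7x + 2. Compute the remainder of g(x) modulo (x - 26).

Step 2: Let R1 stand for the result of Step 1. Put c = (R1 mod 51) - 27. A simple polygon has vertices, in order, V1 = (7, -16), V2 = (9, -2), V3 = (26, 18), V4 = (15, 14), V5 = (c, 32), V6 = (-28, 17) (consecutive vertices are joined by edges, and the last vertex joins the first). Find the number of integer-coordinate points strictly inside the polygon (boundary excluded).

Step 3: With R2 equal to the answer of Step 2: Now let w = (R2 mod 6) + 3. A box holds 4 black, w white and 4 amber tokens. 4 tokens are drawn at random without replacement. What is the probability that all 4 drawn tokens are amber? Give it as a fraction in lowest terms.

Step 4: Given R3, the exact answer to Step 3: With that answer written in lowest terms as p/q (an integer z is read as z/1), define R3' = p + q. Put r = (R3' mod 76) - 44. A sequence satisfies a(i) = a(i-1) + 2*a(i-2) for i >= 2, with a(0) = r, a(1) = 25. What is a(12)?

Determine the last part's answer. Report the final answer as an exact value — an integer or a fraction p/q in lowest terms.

-6855

Step 1: remainder = value at the root: -5*(26)^2 + 7*(26)^1 + 2 = (-3380) + (182) + (2) = -3196; answer -3196
Step 2: R1 = -3196; c = -10; cross terms: (7*-2 - 9*-16)=130, (9*18 - 26*-2)=214, (26*14 - 15*18)=94, (15*32 - -10*14)=620, (-10*17 - -28*32)=726, (-28*-16 - 7*17)=329; twice the area = |2113| = 2113; area = 2113/2; boundary points = 2 + 1 + 1 + 1 + 3 + 1 = 9; strictly interior points = area - boundary/2 + 1 = 1053; answer 1053
Step 3: R2 = 1053; w = 6; total draws C(14,4) = 1001; favorable C(4,4) = 1; P = 1/1001; answer 1/1001
Step 4: R3 = 1/1001; threaded value p + q = 1002; r = -30; a(2) = 1*(25) + 2*(-30) = -35; iterating: a(2)=-35, a(3)=15, a(4)=-55, a(5)=-25, a(6)=-135, a(7)=-185, a(8)=-455, a(9)=-825, a(10)=-1735, a(11)=-3385, a(12)=-6855; answer -6855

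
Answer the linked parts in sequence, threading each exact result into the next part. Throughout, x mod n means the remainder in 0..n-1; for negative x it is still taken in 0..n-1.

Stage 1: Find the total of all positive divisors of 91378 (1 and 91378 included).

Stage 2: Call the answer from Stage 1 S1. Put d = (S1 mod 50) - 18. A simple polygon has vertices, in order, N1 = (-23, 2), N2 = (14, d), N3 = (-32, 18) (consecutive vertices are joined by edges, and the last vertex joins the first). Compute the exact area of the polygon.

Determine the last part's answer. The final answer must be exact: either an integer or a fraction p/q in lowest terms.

224

Stage 1: 91378 = 2 * 7 * 61 * 107; sigma = (1 + 2) * (1 + 7) * (1 + 61) * (1 + 107) = 3 * 8 * 62 * 108 = 160704; answer 160704
Stage 2: S1 = 160704; d = -14; cross terms: (-23*-14 - 14*2)=294, (14*18 - -32*-14)=-196, (-32*2 - -23*18)=350; twice the area = |448| = 448; area = 224; answer 224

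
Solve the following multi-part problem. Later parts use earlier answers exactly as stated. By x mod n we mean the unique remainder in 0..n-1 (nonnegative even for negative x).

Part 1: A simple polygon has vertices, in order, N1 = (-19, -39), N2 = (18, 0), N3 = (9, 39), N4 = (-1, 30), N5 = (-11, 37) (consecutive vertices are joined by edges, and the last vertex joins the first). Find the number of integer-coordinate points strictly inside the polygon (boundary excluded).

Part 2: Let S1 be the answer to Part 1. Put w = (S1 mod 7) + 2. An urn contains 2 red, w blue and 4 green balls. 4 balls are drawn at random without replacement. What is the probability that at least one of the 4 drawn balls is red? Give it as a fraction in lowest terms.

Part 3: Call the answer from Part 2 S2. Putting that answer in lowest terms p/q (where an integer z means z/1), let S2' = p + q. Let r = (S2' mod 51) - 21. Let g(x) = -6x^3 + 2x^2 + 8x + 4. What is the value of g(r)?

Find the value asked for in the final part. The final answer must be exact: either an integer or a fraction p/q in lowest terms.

48644

Part 1: cross terms: (-19*0 - 18*-39)=702, (18*39 - 9*0)=702, (9*30 - -1*39)=309, (-1*37 - -11*30)=293, (-11*-39 - -19*37)=1132; twice the area = |3138| = 3138; area = 1569; boundary points = 1 + 3 + 1 + 1 + 4 = 10; strictly interior points = area - boundary/2 + 1 = 1565; answer 1565
Part 2: S1 = 1565; w = 6; total draws C(12,4) = 495; complement C(10,4) = 210; favorable 495 - 210 = 285; P = 19/33; answer 19/33
Part 3: S2 = 19/33; threaded value p + q = 52; r = -20; -6*(-20)^3 + 2*(-20)^2 + 8*(-20)^1 + 4 = (48000) + (800) + (-160) + (4) = 48644; answer 48644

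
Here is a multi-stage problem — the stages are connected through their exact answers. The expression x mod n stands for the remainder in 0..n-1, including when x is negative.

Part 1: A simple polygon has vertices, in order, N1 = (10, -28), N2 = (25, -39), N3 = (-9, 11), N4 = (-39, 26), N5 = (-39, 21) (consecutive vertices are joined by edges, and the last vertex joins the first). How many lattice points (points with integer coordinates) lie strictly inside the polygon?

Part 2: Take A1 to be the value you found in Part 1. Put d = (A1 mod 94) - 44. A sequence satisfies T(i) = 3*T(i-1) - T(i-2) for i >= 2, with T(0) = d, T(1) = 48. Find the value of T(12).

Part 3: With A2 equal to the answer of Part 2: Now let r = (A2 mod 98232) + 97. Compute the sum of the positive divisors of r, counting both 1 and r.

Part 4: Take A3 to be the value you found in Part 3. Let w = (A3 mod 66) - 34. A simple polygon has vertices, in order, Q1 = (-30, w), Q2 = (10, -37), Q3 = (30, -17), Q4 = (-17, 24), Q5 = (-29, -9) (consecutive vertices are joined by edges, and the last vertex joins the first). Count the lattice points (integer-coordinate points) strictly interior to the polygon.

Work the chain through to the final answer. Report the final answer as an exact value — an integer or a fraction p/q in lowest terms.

2181

Part 1: cross terms: (10*-39 - 25*-28)=310, (25*11 - -9*-39)=-76, (-9*26 - -39*11)=195, (-39*21 - -39*26)=195, (-39*-28 - 10*21)=882; twice the area = |1506| = 1506; area = 753; boundary points = 1 + 2 + 15 + 5 + 49 = 72; strictly interior points = area - boundary/2 + 1 = 718; answer 718
Part 2: A1 = 718; d = 16; T(2) = 3*(48) - 1*(16) = 128; iterating: T(2)=128, T(3)=336, T(4)=880, T(5)=2304, T(6)=6032, T(7)=15792, T(8)=41344, T(9)=108240, T(10)=283376, T(11)=741888, T(12)=1942288; answer 1942288
Part 3: A2 = 1942288; r = 75977; 75977 = 11 * 6907; sigma = (1 + 11) * (1 + 6907) = 12 * 6908 = 82896; answer 82896
Part 4: A3 = 82896; w = -34; cross terms: (-30*-37 - 10*-34)=1450, (10*-17 - 30*-37)=940, (30*24 - -17*-17)=431, (-17*-9 - -29*24)=849, (-29*-34 - -30*-9)=716; twice the area = |4386| = 4386; area = 2193; boundary points = 1 + 20 + 1 + 3 + 1 = 26; strictly interior points = area - boundary/2 + 1 = 2181; answer 2181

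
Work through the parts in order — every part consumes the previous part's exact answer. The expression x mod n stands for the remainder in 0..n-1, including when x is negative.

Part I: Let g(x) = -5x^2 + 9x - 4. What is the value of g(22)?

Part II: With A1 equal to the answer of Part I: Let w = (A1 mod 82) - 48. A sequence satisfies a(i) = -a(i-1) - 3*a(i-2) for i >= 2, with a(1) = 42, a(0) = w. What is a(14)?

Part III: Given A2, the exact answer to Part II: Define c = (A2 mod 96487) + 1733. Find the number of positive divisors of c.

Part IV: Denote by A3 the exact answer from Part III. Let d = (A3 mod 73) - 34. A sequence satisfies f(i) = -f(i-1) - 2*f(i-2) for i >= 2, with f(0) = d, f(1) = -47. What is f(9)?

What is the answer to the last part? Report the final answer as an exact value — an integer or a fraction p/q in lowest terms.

979

Part I: -5*(22)^2 + 9*(22)^1 - 4 = (-2420) + (198) + (-4) = -2226; answer -2226
Part II: A1 = -2226; w = 22; a(2) = -1*(42) - 3*(22) = -108; iterating: a(2)=-108, a(3)=-18, a(4)=342, a(5)=-288, a(6)=-738, a(7)=1602, a(8)=612, a(9)=-5418, a(10)=3582, a(11)=12672, a(12)=-23418, a(13)=-14598, a(14)=84852; answer 84852
Part III: A2 = 84852; c = 86585; 86585 = 5 * 17317; number of divisors = (1+1) * (1+1) = 4; answer 4
Part IV: A3 = 4; d = -30; f(2) = -1*(-47) - 2*(-30) = 107; iterating: f(2)=107, f(3)=-13, f(4)=-201, f(5)=227, f(6)=175, f(7)=-629, f(8)=279, f(9)=979; answer 979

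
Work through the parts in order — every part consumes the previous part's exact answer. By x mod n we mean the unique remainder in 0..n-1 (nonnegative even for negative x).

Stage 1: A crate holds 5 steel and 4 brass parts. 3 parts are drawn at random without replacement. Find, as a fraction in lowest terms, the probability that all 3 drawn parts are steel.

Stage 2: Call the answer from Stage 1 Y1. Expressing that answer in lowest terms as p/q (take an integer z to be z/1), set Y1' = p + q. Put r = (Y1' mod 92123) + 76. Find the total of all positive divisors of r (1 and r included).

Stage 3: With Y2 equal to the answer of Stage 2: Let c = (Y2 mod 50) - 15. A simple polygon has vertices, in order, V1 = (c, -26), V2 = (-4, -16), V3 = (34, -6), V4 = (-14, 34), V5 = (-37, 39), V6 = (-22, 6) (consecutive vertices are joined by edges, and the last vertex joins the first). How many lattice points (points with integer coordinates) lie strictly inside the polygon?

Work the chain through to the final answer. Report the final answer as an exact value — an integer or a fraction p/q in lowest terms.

Stage 1: total draws C(9,3) = 84; favorable C(5,3) = 10; P = 5/42; answer 5/42
Stage 2: Y1 = 5/42; threaded value p + q = 47; r = 123; 123 = 3 * 41; sigma = (1 + 3) * (1 + 41) = 4 * 42 = 168; answer 168
Stage 3: Y2 = 168; c = 3; cross terms: (3*-16 - -4*-26)=-152, (-4*-6 - 34*-16)=568, (34*34 - -14*-6)=1072, (-14*39 - -37*34)=712, (-37*6 - -22*39)=636, (-22*-26 - 3*6)=554; twice the area = |3390| = 3390; area = 1695; boundary points = 1 + 2 + 8 + 1 + 3 + 1 = 16; strictly interior points = area - boundary/2 + 1 = 1688; answer 1688

1688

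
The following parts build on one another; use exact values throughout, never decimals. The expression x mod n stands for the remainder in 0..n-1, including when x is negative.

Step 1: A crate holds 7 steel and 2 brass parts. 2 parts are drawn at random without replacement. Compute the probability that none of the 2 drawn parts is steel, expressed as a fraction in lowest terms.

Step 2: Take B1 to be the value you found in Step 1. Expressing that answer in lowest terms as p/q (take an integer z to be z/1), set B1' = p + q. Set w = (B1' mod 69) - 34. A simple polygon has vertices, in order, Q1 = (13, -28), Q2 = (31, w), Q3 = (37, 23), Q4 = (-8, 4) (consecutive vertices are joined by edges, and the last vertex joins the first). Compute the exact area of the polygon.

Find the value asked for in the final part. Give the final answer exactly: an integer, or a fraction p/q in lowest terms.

Step 1: total draws C(9,2) = 36; favorable C(2,2) = 1; P = 1/36; answer 1/36
Step 2: B1 = 1/36; threaded value p + q = 37; w = 3; cross terms: (13*3 - 31*-28)=907, (31*23 - 37*3)=602, (37*4 - -8*23)=332, (-8*-28 - 13*4)=172; twice the area = |2013| = 2013; area = 2013/2; answer 2013/2

2013/2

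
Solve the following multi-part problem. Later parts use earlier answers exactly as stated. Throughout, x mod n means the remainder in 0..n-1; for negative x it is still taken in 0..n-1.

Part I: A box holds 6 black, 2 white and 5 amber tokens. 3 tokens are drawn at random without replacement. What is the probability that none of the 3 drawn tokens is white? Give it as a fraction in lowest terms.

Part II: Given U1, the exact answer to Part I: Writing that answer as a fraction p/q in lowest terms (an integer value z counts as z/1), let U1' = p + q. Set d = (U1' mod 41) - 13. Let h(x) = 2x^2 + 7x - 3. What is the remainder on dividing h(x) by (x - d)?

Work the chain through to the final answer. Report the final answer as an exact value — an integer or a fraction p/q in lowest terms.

Part I: total draws C(13,3) = 286; favorable C(11,3) = 165; P = 15/26; answer 15/26
Part II: U1 = 15/26; threaded value p + q = 41; d = -13; remainder = value at the root: 2*(-13)^2 + 7*(-13)^1 - 3 = (338) + (-91) + (-3) = 244; answer 244

244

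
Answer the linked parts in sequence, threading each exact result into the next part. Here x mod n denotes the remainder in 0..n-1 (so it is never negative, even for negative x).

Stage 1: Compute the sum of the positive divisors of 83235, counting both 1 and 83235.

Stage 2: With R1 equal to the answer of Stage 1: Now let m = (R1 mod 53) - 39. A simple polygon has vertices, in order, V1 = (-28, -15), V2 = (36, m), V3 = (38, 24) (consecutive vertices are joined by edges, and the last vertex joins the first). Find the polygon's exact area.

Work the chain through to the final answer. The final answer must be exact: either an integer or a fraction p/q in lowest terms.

Stage 1: 83235 = 3 * 5 * 31 * 179; sigma = (1 + 3) * (1 + 5) * (1 + 31) * (1 + 179) = 4 * 6 * 32 * 180 = 138240; answer 138240
Stage 2: R1 = 138240; m = -23; cross terms: (-28*-23 - 36*-15)=1184, (36*24 - 38*-23)=1738, (38*-15 - -28*24)=102; twice the area = |3024| = 3024; area = 1512; answer 1512

1512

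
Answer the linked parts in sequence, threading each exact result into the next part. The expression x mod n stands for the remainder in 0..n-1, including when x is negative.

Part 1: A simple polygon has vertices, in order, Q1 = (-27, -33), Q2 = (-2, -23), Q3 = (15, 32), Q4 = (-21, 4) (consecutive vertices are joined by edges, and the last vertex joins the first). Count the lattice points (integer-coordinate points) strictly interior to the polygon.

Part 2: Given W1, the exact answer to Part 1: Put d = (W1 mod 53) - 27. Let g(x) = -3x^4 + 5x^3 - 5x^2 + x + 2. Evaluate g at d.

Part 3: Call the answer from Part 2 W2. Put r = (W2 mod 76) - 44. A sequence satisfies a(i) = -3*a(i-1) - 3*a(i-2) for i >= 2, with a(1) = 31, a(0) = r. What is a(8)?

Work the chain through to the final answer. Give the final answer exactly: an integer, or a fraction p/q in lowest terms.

Part 1: cross terms: (-27*-23 - -2*-33)=555, (-2*32 - 15*-23)=281, (15*4 - -21*32)=732, (-21*-33 - -27*4)=801; twice the area = |2369| = 2369; area = 2369/2; boundary points = 5 + 1 + 4 + 1 = 11; strictly interior points = area - boundary/2 + 1 = 1180; answer 1180
Part 2: W1 = 1180; d = -13; -3*(-13)^4 + 5*(-13)^3 - 5*(-13)^2 + 1*(-13)^1 + 2 = (-85683) + (-10985) + (-845) + (-13) + (2) = -97524; answer -97524
Part 3: W2 = -97524; r = 16; a(2) = -3*(31) - 3*(16) = -141; iterating: a(2)=-141, a(3)=330, a(4)=-567, a(5)=711, a(6)=-432, a(7)=-837, a(8)=3807; answer 3807

3807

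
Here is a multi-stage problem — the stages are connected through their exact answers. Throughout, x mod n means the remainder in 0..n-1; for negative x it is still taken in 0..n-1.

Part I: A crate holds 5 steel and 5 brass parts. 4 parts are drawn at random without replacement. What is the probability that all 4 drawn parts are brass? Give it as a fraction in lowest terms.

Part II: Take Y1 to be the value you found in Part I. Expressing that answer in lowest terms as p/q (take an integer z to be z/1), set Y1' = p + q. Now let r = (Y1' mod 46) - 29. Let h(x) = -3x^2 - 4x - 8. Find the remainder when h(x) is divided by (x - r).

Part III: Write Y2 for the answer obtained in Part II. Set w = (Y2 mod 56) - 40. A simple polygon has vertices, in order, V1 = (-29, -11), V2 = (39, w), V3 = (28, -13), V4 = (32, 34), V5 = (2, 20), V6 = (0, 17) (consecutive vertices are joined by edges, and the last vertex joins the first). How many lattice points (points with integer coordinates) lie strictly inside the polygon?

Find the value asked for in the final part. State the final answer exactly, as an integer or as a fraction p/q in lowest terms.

Part I: total draws C(10,4) = 210; favorable C(5,4) = 5; P = 1/42; answer 1/42
Part II: Y1 = 1/42; threaded value p + q = 43; r = 14; remainder = value at the root: -3*(14)^2 - 4*(14)^1 - 8 = (-588) + (-56) + (-8) = -652; answer -652
Part III: Y2 = -652; w = -20; cross terms: (-29*-20 - 39*-11)=1009, (39*-13 - 28*-20)=53, (28*34 - 32*-13)=1368, (32*20 - 2*34)=572, (2*17 - 0*20)=34, (0*-11 - -29*17)=493; twice the area = |3529| = 3529; area = 3529/2; boundary points = 1 + 1 + 1 + 2 + 1 + 1 = 7; strictly interior points = area - boundary/2 + 1 = 1762; answer 1762

1762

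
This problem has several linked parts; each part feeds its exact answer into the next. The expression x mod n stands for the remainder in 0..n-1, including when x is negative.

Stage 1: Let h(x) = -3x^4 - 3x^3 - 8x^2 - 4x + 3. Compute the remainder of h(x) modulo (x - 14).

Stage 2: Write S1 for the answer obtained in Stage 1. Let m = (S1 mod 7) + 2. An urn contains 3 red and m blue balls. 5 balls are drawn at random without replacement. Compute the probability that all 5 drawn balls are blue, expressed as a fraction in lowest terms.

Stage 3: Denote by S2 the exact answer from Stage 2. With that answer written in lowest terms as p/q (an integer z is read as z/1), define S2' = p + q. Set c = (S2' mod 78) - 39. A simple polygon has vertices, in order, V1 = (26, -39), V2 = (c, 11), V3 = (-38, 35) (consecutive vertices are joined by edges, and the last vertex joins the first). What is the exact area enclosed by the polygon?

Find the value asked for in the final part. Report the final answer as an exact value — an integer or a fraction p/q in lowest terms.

Stage 1: remainder = value at the root: -3*(14)^4 - 3*(14)^3 - 8*(14)^2 - 4*(14)^1 + 3 = (-115248) + (-8232) + (-1568) + (-56) + (3) = -125101; answer -125101
Stage 2: S1 = -125101; m = 5; total draws C(8,5) = 56; favorable C(5,5) = 1; P = 1/56; answer 1/56
Stage 3: S2 = 1/56; threaded value p + q = 57; c = 18; cross terms: (26*11 - 18*-39)=988, (18*35 - -38*11)=1048, (-38*-39 - 26*35)=572; twice the area = |2608| = 2608; area = 1304; answer 1304

1304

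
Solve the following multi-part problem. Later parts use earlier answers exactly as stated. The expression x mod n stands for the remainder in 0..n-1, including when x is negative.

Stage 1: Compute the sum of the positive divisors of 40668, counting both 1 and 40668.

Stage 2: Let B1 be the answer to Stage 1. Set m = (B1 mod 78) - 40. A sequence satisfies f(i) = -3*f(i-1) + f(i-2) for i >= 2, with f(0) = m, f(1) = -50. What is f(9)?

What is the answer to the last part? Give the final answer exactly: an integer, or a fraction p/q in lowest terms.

Stage 1: 40668 = 2^2 * 3 * 3389; sigma = (1 + 2 + 4) * (1 + 3) * (1 + 3389) = 7 * 4 * 3390 = 94920; answer 94920
Stage 2: B1 = 94920; m = 32; f(2) = -3*(-50) + 1*(32) = 182; iterating: f(2)=182, f(3)=-596, f(4)=1970, f(5)=-6506, f(6)=21488, f(7)=-70970, f(8)=234398, f(9)=-774164; answer -774164

-774164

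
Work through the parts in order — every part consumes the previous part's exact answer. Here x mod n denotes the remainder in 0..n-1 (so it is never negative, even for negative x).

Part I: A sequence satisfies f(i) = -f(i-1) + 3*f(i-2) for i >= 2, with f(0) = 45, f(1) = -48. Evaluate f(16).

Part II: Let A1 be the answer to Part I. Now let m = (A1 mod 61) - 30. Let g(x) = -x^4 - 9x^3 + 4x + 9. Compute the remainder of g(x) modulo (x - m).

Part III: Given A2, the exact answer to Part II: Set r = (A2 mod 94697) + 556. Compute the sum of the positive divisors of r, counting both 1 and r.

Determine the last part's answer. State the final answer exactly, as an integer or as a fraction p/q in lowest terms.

570

Part I: f(2) = -1*(-48) + 3*(45) = 183; iterating: f(2)=183, f(3)=-327, f(4)=876, f(5)=-1857, f(6)=4485, f(7)=-10056, f(8)=23511, f(9)=-53679, f(10)=124212, f(11)=-285249, f(12)=657885, f(13)=-1513632, f(14)=3487287, f(15)=-8028183, f(16)=18490044; answer 18490044
Part II: A1 = 18490044; m = -1; remainder = value at the root: -1*(-1)^4 - 9*(-1)^3 + 4*(-1)^1 + 9 = (-1) + (9) + (-4) + (9) = 13; answer 13
Part III: A2 = 13; r = 569; 569 is prime, so its only divisors are 1 and 569; sigma = 1 + 569 = 570; answer 570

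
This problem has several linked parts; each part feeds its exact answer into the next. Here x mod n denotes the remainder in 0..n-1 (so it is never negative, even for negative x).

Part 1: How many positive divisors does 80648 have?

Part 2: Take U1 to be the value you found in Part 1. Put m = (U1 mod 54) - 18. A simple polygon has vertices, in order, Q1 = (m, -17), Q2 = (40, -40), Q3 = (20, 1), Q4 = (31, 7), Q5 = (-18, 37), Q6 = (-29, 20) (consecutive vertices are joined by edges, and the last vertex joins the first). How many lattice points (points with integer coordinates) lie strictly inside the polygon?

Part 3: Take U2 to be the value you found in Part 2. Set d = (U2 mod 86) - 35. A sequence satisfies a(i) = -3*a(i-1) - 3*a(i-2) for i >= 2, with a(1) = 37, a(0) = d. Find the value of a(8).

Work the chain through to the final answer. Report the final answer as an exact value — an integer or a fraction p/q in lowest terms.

Part 1: 80648 = 2^3 * 17 * 593; number of divisors = (3+1) * (1+1) * (1+1) = 16; answer 16
Part 2: U1 = 16; m = -2; cross terms: (-2*-40 - 40*-17)=760, (40*1 - 20*-40)=840, (20*7 - 31*1)=109, (31*37 - -18*7)=1273, (-18*20 - -29*37)=713, (-29*-17 - -2*20)=533; twice the area = |4228| = 4228; area = 2114; boundary points = 1 + 1 + 1 + 1 + 1 + 1 = 6; strictly interior points = area - boundary/2 + 1 = 2112; answer 2112
Part 3: U2 = 2112; d = 13; a(2) = -3*(37) - 3*(13) = -150; iterating: a(2)=-150, a(3)=339, a(4)=-567, a(5)=684, a(6)=-351, a(7)=-999, a(8)=4050; answer 4050

4050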